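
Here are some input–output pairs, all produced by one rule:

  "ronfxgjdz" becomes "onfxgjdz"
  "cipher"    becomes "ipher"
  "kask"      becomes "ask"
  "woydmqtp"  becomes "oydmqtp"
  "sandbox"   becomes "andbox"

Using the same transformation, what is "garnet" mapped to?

Rule — delete the first character.
For "garnet" the result is "arnet".

arnet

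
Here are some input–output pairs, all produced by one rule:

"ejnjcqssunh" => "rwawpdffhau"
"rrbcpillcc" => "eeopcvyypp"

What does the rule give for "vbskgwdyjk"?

The transformation: shift every letter 13 places forward in the alphabet (wrapping around) — i.e. ROT13.
"vbskgwdyjk" → "iofxtjqlwx".

iofxtjqlwx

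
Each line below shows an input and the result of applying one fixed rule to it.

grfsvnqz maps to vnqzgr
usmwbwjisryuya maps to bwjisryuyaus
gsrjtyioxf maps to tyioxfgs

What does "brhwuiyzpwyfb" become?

uiyzpwyfbbr

What's happening: move the first 2 characters to the end (rotate left by 2), then delete the first 2 characters.
For "brhwuiyzpwyfb", step one produces "hwuiyzpwyfbbr"; step two turns that into "uiyzpwyfbbr".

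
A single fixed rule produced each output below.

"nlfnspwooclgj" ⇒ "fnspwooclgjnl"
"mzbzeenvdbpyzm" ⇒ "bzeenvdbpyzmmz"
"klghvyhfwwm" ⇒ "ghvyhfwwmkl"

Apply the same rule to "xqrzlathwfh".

Each output is the input with this applied: move the first 2 characters to the end (rotate left by 2).
For "xqrzlathwfh" the result is "rzlathwfhxq".

rzlathwfhxq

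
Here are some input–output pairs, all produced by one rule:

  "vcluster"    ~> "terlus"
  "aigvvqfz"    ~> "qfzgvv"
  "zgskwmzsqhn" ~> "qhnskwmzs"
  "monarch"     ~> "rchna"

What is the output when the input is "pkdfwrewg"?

The pattern: delete the first 2 characters, then move the last 3 characters to the front (rotate right by 3).
Doing the same to "pkdfwrewg": "ewgdfwr".

ewgdfwr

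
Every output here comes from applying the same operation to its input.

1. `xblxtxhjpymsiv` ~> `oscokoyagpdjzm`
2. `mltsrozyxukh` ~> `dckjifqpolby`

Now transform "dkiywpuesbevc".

ubzpnglvjsvmt

The pattern: shift every letter 9 places backward in the alphabet (wrapping around).
So "dkiywpuesbevc" becomes "ubzpnglvjsvmt".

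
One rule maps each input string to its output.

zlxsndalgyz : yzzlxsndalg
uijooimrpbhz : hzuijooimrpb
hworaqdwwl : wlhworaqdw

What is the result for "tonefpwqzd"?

The rule is to move the last 2 characters to the front (rotate right by 2).
Applying that to "tonefpwqzd" gives "zdtonefpwq".

zdtonefpwq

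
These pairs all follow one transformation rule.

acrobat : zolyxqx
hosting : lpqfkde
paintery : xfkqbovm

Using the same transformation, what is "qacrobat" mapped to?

xzolyxqn

The rule is to move the first character to the end, then shift every letter 3 places backward in the alphabet (wrapping around).
Working it through for "qacrobat": intermediate "acrobatq", final "xzolyxqn".
(Check on "acrobat": → "crobata" → "zolyxqx" ✓)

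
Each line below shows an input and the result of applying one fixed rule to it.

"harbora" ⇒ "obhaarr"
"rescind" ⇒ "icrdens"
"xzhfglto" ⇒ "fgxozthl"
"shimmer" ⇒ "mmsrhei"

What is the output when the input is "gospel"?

spgloe

Looking at the pairs, the operation is to take characters alternately from the front and the back (1st, last, 2nd, 2nd-last, ...), then move the last 2 characters to the front (rotate right by 2).
For "gospel", step one produces "gloesp"; step two turns that into "spgloe".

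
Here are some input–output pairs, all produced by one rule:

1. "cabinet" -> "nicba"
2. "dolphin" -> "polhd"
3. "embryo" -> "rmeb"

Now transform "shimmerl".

smmihe

Looking at the pairs, the operation is to delete the last 2 characters, then sort the characters into reverse alphabetical order.
Working it through for "shimmerl": intermediate "shimme", final "smmihe".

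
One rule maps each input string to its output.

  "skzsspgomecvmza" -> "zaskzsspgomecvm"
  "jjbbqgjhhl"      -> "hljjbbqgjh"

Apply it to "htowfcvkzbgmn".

Looking at the pairs, the operation is to move the last 2 characters to the front (rotate right by 2).
For "htowfcvkzbgmn" the result is "mnhtowfcvkzbg".

mnhtowfcvkzbg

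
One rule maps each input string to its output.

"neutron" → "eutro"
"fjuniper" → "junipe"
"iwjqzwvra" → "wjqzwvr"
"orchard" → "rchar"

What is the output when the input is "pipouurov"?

ipouuro

Each output is the input with this applied: move the last character to the front, then delete the first 2 characters.
For "pipouurov" the result is "ipouuro".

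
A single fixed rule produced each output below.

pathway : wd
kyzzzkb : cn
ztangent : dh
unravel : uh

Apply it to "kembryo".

pb

The pattern: keep one character in every 3, starting at position 3 (positions 3rd, 6th, 9th, ...), then shift every letter 3 places forward in the alphabet (wrapping around).
On "kembryo": the first step gives "my", and the second then gives "pb".
(Check on "ztangent": → "ae" → "dh" ✓)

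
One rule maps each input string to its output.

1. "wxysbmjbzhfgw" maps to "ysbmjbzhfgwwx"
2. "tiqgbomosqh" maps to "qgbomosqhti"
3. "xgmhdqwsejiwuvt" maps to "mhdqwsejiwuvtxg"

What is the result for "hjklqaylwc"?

Looking at the pairs, the operation is to move the first 2 characters to the end (rotate left by 2).
So "hjklqaylwc" becomes "klqaylwchj".

klqaylwchj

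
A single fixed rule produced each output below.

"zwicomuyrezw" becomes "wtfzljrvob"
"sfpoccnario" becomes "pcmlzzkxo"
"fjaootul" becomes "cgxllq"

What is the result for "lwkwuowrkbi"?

In each case the input is transformed by: delete the last 2 characters, then shift every letter 3 places backward in the alphabet (wrapping around).
"lwkwuowrkbi" → "lwkwuowrk" → "ithtrltoh".
(Check on "fjaootul": → "fjaoot" → "cgxllq" ✓)

ithtrltoh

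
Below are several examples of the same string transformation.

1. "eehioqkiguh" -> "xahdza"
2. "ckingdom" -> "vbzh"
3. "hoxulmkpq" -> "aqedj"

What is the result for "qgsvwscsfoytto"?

jlpvyrm

Looking at the pairs, the operation is to keep every other character starting from the first (positions 1st, 3rd, 5th, ...), then shift every letter 7 places backward in the alphabet (wrapping around).
For "qgsvwscsfoytto", step one produces "qswcfyt"; step two turns that into "jlpvyrm".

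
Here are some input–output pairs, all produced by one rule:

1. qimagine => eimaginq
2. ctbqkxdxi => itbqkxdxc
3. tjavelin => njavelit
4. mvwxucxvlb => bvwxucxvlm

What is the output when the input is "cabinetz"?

zabinetc

Rule — swap the first and last characters.
On "cabinetz" that produces "zabinetc".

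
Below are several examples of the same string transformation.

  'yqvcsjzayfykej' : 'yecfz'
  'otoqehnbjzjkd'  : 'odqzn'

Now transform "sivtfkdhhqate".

Looking at the pairs, the operation is to keep one character in every 3, starting at position 1 (positions 1st, 4th, 7th, ...), then take characters alternately from the front and the back (1st, last, 2nd, 2nd-last, ...).
Starting from "sivtfkdhhqate": after the first operation, "stdqe"; after the second, "setqd".

setqd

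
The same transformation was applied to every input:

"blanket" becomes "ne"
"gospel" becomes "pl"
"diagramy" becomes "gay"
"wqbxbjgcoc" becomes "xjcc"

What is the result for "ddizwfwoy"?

zfo

Each output is the input with this applied: keep every other character starting from the second (positions 2nd, 4th, 6th, ...), then delete the first character.
On "ddizwfwoy" that produces "zfo".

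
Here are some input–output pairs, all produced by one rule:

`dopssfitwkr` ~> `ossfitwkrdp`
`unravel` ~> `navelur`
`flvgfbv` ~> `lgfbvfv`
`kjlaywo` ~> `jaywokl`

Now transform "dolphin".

ophindl

The rule is to move the first 2 characters to the end (rotate left by 2), then swap the first and last characters.
For "dolphin", step one produces "lphindo"; step two turns that into "ophindl".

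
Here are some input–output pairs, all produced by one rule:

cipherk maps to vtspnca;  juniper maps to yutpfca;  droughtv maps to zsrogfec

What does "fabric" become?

Rule — shift every letter 11 places forward in the alphabet (wrapping around), then sort the characters into reverse alphabetical order.
Applying that to "fabric" gives "tqnmlc".

tqnmlc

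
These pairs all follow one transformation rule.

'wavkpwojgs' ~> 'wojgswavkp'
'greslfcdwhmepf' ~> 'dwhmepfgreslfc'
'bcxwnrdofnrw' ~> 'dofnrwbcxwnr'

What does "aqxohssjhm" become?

In each case the input is transformed by: swap the front and back halves of the string.
"aqxohssjhm" → "ssjhmaqxoh".

ssjhmaqxoh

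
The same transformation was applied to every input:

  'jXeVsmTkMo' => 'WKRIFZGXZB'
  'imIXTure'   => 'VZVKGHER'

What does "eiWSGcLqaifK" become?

RVJFTPYDNVSX

What's happening: shift every letter 13 places forward in the alphabet (wrapping around) — i.e. ROT13, then convert every letter to uppercase.
For "eiWSGcLqaifK" the result is "RVJFTPYDNVSX".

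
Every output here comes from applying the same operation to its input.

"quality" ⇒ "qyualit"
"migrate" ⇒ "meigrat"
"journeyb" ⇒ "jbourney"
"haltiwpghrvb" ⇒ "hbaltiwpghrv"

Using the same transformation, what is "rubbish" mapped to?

rhubbis

The transformation: swap the first and last characters, then move the last character to the front.
On "rubbish" that produces "rhubbis".
(Check on "haltiwpghrvb": → "baltiwpghrvh" → "hbaltiwpghrv" ✓)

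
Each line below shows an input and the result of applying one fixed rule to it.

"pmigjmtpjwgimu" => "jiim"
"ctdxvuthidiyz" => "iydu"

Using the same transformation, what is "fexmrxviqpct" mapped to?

qtxx

What's happening: keep one character in every 3, starting at position 3 (positions 3rd, 6th, 9th, ...), then swap the front and back halves of the string.
Applying both steps to "fexmrxviqpct": "xxqt", then "qtxx".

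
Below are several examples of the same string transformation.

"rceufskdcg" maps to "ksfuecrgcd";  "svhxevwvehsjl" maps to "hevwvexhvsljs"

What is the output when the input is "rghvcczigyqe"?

gizccvhgreqy

Looking at the pairs, the operation is to move the last 3 characters to the front (rotate right by 3), then reverse the string.
For "rghvcczigyqe", step one produces "yqerghvcczig"; step two turns that into "gizccvhgreqy".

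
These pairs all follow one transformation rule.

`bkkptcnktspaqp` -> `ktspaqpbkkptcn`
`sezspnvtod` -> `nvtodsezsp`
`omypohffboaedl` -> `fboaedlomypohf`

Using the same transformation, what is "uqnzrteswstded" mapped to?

swstdeduqnzrte

Rule — swap the front and back halves of the string.
Doing the same to "uqnzrteswstded": "swstdeduqnzrte".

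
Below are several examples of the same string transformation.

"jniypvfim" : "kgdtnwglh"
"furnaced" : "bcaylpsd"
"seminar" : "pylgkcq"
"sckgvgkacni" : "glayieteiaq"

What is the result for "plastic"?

Rule — reverse the string, then shift every letter 2 places backward in the alphabet (wrapping around).
For "plastic", step one produces "citsalp"; step two turns that into "agrqyjn".

agrqyjn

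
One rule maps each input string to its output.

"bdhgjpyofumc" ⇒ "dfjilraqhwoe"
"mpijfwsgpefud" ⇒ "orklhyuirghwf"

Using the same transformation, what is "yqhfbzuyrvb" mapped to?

Each output is the input with this applied: shift every letter 2 places forward in the alphabet (wrapping around).
Applying that to "yqhfbzuyrvb" gives "asjhdbwatxd".

asjhdbwatxd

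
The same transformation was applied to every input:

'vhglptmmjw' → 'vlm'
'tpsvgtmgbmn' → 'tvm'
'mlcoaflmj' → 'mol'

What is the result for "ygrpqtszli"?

yps

The transformation: delete the last 2 characters, then keep one character in every 3, starting at position 1 (positions 1st, 4th, 7th, ...).
Working it through for "ygrpqtszli": intermediate "ygrpqtsz", final "yps".
(Check on "tpsvgtmgbmn": → "tpsvgtmgb" → "tvm" ✓)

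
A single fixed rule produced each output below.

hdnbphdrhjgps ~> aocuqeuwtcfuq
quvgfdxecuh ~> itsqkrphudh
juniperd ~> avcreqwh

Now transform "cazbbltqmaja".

mooygdznwnpn

The transformation: shift every letter 13 places forward in the alphabet (wrapping around) — i.e. ROT13, then move the first 2 characters to the end (rotate left by 2).
On "cazbbltqmaja" that produces "mooygdznwnpn".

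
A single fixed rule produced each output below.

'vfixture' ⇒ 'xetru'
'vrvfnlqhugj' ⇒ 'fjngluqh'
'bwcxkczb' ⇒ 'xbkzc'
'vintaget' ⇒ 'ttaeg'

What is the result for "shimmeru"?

mumre

Each output is the input with this applied: delete the first 3 characters, then take characters alternately from the front and the back (1st, last, 2nd, 2nd-last, ...).
For "shimmeru", step one produces "mmeru"; step two turns that into "mumre".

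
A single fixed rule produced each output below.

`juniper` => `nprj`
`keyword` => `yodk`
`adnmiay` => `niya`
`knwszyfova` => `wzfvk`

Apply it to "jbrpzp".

What's happening: keep every other character starting from the first (positions 1st, 3rd, 5th, ...), then move the first character to the end.
For "jbrpzp", step one produces "jrz"; step two turns that into "rzj".

rzj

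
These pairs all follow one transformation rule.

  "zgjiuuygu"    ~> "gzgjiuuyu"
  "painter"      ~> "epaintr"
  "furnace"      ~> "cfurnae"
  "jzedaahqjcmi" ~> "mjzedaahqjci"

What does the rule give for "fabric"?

Each output is the input with this applied: move the last character to the front, then swap the first and last characters.
Starting from "fabric": after the first operation, "cfabri"; after the second, "ifabrc".

ifabrc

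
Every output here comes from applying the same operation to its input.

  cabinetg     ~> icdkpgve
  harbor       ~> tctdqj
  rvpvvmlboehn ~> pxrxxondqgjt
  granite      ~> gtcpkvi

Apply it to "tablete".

In each case the input is transformed by: swap the first and last characters, then shift every letter 2 places forward in the alphabet (wrapping around).
For "tablete", step one produces "eablett"; step two turns that into "gcdngvv".
(Check on "rvpvvmlboehn": → "nvpvvmlboehr" → "pxrxxondqgjt" ✓)

gcdngvv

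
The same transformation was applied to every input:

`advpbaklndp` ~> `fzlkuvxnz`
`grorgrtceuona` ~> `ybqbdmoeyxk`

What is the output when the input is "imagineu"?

kqsxoe

Each output is the input with this applied: delete the first 2 characters, then shift every letter 10 places forward in the alphabet (wrapping around).
"imagineu" → "agineu" → "kqsxoe".
(Check on "advpbaklndp": → "vpbaklndp" → "fzlkuvxnz" ✓)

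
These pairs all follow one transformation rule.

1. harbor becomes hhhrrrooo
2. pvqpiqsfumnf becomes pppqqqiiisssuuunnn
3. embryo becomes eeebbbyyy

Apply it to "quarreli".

qqqaaarrrlll

Looking at the pairs, the operation is to keep every other character starting from the first (positions 1st, 3rd, 5th, ...), then repeat every character 3 times.
On "quarreli": the first step gives "qarl", and the second then gives "qqqaaarrrlll".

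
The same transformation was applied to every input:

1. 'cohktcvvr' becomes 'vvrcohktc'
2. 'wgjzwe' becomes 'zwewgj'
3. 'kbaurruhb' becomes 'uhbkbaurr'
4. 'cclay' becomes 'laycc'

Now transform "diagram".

The pattern: move the last 3 characters to the front (rotate right by 3).
For "diagram" the result is "ramdiag".

ramdiag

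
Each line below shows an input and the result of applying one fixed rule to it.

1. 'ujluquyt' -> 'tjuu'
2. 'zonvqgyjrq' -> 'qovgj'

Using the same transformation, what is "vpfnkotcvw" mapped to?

wpnoc

Rule — move the last character to the front, then keep every other character starting from the first (positions 1st, 3rd, 5th, ...).
Doing the same to "vpfnkotcvw": "wpnoc".
(Check on "zonvqgyjrq": → "qzonvqgyjr" → "qovgj" ✓)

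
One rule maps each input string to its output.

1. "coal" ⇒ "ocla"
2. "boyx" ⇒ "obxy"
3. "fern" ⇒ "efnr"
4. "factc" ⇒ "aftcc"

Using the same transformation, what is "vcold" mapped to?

cvlod

Looking at the pairs, the operation is to swap each adjacent pair of characters (1↔2, 3↔4, ...).
So "vcold" becomes "cvlod".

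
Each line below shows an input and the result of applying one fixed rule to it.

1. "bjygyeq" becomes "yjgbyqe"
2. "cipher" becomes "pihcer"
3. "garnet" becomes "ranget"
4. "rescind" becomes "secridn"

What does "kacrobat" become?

Rule — move the first 2 characters to the end (rotate left by 2), then take characters alternately from the front and the back (1st, last, 2nd, 2nd-last, ...).
Working it through for "kacrobat": intermediate "crobatka", final "carkotba".

carkotba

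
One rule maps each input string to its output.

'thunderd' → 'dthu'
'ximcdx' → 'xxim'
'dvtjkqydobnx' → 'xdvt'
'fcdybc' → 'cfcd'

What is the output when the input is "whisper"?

Looking at the pairs, the operation is to move the first 3 characters to the end (rotate left by 3), then keep only the last 4 characters.
Applying that to "whisper" gives "rwhi".
(Check on "ximcdx": → "cdxxim" → "xxim" ✓)

rwhi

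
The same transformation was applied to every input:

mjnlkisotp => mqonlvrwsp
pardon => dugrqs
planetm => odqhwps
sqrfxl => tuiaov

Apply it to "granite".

Looking at the pairs, the operation is to shift every letter 3 places forward in the alphabet (wrapping around), then move the first character to the end.
For "granite", step one produces "judqlwh"; step two turns that into "udqlwhj".

udqlwhj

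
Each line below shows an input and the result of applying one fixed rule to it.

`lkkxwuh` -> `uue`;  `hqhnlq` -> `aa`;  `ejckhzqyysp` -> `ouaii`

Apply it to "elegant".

oo

The transformation: shift every letter 10 places forward in the alphabet (wrapping around), then keep only the vowels.
So "elegant" becomes "oo".
(Check on "ejckhzqyysp": → "otmurjaiicz" → "ouaii" ✓)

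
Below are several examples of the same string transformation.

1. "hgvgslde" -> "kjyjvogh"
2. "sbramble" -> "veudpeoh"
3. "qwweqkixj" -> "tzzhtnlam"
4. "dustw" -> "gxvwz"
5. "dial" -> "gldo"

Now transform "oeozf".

rhrci

The transformation: shift every letter 3 places forward in the alphabet (wrapping around).
So "oeozf" becomes "rhrci".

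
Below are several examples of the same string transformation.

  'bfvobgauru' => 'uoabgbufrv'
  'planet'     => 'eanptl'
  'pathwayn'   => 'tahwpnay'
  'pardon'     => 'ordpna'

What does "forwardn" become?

rrwafnod

The pattern: take characters alternately from the front and the back (1st, last, 2nd, 2nd-last, ...), then swap the front and back halves of the string.
"forwardn" → "rrwafnod".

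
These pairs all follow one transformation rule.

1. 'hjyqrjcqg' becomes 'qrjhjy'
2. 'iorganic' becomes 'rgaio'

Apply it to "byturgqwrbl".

Each output is the input with this applied: delete the last 3 characters, then move the last 3 characters to the front (rotate right by 3).
"byturgqwrbl" → "byturgqw" → "gqwbytur".

gqwbytur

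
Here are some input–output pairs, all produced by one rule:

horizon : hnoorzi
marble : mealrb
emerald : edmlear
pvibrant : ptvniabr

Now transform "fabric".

fcaibr

What's happening: take characters alternately from the front and the back (1st, last, 2nd, 2nd-last, ...).
Doing the same to "fabric": "fcaibr".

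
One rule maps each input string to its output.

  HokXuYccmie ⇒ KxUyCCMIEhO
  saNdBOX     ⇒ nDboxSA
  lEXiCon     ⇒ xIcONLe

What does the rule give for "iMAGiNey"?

agInEYIm

The transformation: flip the case of every letter, then move the first 2 characters to the end (rotate left by 2).
Starting from "iMAGiNey": after the first operation, "ImagInEY"; after the second, "agInEYIm".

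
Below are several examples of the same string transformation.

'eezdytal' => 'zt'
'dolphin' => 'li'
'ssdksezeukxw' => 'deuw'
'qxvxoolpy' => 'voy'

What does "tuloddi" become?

ld

The rule is to keep one character in every 3, starting at position 3 (positions 3rd, 6th, 9th, ...).
"tuloddi" → "ld".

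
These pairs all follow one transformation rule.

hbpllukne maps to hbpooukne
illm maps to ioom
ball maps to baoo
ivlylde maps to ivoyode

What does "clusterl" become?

The transformation: replace every "l" with "o".
For "clusterl" the result is "coustero".

coustero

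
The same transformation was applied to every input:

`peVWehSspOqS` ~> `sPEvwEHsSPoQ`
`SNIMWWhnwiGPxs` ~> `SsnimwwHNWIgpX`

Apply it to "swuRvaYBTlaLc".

CSWUrVAybtLAl

Each output is the input with this applied: move the last character to the front, then flip the case of every letter.
Working it through for "swuRvaYBTlaLc": intermediate "cswuRvaYBTlaL", final "CSWUrVAybtLAl".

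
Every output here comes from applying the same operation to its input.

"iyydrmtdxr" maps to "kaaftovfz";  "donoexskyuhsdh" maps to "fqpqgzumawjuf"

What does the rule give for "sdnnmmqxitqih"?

The pattern: delete the last character, then shift every letter 2 places forward in the alphabet (wrapping around).
So "sdnnmmqxitqih" becomes "ufppooszkvsk".

ufppooszkvsk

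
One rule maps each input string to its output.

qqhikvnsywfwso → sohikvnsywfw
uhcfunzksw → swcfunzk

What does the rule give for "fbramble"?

What's happening: delete the first 2 characters, then move the last 2 characters to the front (rotate right by 2).
"fbramble" → "leramb".

leramb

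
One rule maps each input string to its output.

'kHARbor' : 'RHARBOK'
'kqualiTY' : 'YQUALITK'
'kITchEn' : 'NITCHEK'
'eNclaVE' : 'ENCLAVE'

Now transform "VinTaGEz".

Looking at the pairs, the operation is to swap the first and last characters, then convert every letter to uppercase.
"VinTaGEz" → "ZINTAGEV".

ZINTAGEV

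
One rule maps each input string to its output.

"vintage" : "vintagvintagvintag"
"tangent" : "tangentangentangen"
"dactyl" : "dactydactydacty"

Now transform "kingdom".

kingdokingdokingdo

The rule is to delete the last character, then write the whole string 3 times in a row.
Working it through for "kingdom": intermediate "kingdo", final "kingdokingdokingdo".
(Check on "vintage": → "vintag" → "vintagvintagvintag" ✓)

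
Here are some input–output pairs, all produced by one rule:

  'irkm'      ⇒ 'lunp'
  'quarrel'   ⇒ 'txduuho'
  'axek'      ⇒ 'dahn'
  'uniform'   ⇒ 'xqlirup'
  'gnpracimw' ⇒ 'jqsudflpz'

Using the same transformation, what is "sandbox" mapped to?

vdqgera

Each output is the input with this applied: shift every letter 3 places forward in the alphabet (wrapping around).
For "sandbox" the result is "vdqgera".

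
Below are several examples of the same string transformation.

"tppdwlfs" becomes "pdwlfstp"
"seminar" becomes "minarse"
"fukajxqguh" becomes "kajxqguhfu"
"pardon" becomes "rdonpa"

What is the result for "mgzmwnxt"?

zmwnxtmg

The transformation: move the first 2 characters to the end (rotate left by 2).
Applying that to "mgzmwnxt" gives "zmwnxtmg".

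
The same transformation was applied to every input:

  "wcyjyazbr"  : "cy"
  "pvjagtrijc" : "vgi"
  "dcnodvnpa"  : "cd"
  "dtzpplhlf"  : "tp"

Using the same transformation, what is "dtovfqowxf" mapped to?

In each case the input is transformed by: delete the last 2 characters, then keep one character in every 3, starting at position 2 (positions 2nd, 5th, 8th, ...).
Working it through for "dtovfqowxf": intermediate "dtovfqow", final "tfw".

tfw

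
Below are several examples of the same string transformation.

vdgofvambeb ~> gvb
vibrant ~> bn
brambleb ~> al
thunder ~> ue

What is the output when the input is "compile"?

Each output is the input with this applied: keep one character in every 3, starting at position 3 (positions 3rd, 6th, 9th, ...).
So "compile" becomes "ml".

ml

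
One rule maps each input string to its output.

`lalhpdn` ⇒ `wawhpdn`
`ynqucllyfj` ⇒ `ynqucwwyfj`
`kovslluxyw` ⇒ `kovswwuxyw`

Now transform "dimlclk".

dimwcwk

What's happening: replace every "l" with "w".
Applying that to "dimlclk" gives "dimwcwk".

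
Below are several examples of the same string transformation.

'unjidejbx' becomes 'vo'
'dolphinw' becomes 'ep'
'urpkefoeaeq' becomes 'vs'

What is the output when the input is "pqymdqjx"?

qr

The transformation: shift every letter 1 place forward in the alphabet (wrapping around), then keep only the first 2 characters.
On "pqymdqjx": the first step gives "qrznerky", and the second then gives "qr".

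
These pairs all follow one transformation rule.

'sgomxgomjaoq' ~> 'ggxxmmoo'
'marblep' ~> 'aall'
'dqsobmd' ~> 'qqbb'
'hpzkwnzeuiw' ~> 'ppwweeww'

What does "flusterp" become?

Rule — keep one character in every 3, starting at position 2 (positions 2nd, 5th, 8th, ...), then double every character.
For "flusterp", step one produces "ltp"; step two turns that into "llttpp".
(Check on "hpzkwnzeuiw": → "pwew" → "ppwweeww" ✓)

llttpp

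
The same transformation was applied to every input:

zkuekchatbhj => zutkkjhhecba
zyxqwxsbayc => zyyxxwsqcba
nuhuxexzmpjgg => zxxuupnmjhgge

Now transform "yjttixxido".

Each output is the input with this applied: sort the characters into reverse alphabetical order.
Applying that to "yjttixxido" gives "yxxttojiid".

yxxttojiid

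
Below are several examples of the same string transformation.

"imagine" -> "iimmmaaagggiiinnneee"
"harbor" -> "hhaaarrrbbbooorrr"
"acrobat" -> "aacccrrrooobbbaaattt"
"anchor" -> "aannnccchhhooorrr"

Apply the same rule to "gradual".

ggrrraaaddduuuaaalll

What's happening: repeat every character 3 times, then delete the first character.
For "gradual" the result is "ggrrraaaddduuuaaalll".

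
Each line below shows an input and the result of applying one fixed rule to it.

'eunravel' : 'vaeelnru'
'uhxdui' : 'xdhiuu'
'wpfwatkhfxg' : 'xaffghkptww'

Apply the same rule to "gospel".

Each output is the input with this applied: sort the characters into alphabetical order, then move the last character to the front.
"gospel" → "seglop".
(Check on "uhxdui": → "dhiuux" → "xdhiuu" ✓)

seglop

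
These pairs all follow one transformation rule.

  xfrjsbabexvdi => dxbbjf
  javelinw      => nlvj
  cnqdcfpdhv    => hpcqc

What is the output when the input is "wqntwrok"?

ownw

The pattern: reverse the string, then keep every other character starting from the second (positions 2nd, 4th, 6th, ...).
Starting from "wqntwrok": after the first operation, "korwtnqw"; after the second, "ownw".
(Check on "javelinw": → "wnilevaj" → "nlvj" ✓)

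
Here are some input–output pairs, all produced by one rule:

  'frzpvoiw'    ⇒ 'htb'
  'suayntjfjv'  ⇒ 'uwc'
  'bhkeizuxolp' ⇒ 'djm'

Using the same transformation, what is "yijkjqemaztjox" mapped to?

akl

What's happening: shift every letter 2 places forward in the alphabet (wrapping around), then keep only the first 3 characters.
On "yijkjqemaztjox": the first step gives "aklmlsgocbvlqz", and the second then gives "akl".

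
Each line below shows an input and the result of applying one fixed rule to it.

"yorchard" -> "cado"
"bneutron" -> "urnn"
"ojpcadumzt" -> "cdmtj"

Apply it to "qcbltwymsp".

What's happening: keep every other character starting from the second (positions 2nd, 4th, 6th, ...), then move the first character to the end.
Starting from "qcbltwymsp": after the first operation, "clwmp"; after the second, "lwmpc".

lwmpc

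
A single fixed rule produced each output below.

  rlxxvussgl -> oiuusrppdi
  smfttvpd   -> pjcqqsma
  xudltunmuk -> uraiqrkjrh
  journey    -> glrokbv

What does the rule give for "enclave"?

Rule — shift every letter 3 places backward in the alphabet (wrapping around).
Doing the same to "enclave": "bkzixsb".

bkzixsb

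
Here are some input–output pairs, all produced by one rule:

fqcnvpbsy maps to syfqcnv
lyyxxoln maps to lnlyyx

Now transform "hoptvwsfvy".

The rule is to move the last 2 characters to the front (rotate right by 2), then delete the last 2 characters.
Working it through for "hoptvwsfvy": intermediate "vyhoptvwsf", final "vyhoptvw".

vyhoptvw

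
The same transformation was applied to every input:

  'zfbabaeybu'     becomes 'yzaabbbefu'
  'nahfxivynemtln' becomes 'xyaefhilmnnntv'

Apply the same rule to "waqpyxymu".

The rule is to sort the characters into alphabetical order, then move the last 2 characters to the front (rotate right by 2).
"waqpyxymu" → "yyampquwx".

yyampquwx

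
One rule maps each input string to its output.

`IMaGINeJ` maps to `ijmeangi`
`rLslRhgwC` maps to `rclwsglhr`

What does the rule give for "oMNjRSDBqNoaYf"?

The rule is to take characters alternately from the front and the back (1st, last, 2nd, 2nd-last, ...), then convert every letter to lowercase.
Starting from "oMNjRSDBqNoaYf": after the first operation, "ofMYNajoRNSqDB"; after the second, "ofmynajornsqdb".

ofmynajornsqdb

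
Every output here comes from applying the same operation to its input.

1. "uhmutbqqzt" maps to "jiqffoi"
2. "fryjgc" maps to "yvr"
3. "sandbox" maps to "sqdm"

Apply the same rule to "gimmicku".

The transformation: delete the first 3 characters, then shift every letter 11 places backward in the alphabet (wrapping around).
On "gimmicku": the first step gives "micku", and the second then gives "bxrzj".

bxrzj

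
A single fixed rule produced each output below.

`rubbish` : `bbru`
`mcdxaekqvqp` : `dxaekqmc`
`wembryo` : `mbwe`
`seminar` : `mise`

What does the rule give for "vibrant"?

In each case the input is transformed by: delete the last 3 characters, then move the first 2 characters to the end (rotate left by 2).
Applying both steps to "vibrant": "vibr", then "brvi".

brvi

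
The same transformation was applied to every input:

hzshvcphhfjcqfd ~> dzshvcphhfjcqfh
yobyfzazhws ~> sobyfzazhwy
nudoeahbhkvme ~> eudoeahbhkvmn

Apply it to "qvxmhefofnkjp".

What's happening: swap the first and last characters.
So "qvxmhefofnkjp" becomes "pvxmhefofnkjq".

pvxmhefofnkjq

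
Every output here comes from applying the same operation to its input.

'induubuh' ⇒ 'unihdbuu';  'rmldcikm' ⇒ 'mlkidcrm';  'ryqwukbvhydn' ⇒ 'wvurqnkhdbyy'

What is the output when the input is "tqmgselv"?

The transformation: sort the characters into reverse alphabetical order, then move the first 2 characters to the end (rotate left by 2).
On "tqmgselv": the first step gives "vtsqmlge", and the second then gives "sqmlgevt".

sqmlgevt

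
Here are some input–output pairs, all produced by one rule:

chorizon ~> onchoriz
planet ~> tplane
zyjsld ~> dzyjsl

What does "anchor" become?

rancho

Each output is the input with this applied: swap the front and back halves of the string, then move the first 2 characters to the end (rotate left by 2).
Applying both steps to "anchor": "horanc", then "rancho".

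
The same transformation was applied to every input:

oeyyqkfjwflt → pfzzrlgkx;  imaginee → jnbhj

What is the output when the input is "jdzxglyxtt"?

keayhmz

What's happening: delete the last 3 characters, then shift every letter 1 place forward in the alphabet (wrapping around).
On "jdzxglyxtt": the first step gives "jdzxgly", and the second then gives "keayhmz".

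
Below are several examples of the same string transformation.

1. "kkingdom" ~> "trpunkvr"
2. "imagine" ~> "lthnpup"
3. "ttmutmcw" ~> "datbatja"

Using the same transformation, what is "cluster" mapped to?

The pattern: shift every letter 7 places forward in the alphabet (wrapping around), then swap the first and last characters.
Working it through for "cluster": intermediate "jsbzaly", final "ysbzalj".

ysbzalj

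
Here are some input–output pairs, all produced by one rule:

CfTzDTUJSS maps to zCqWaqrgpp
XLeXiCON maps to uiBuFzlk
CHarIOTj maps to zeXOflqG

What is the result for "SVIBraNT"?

psfyOXkq

Looking at the pairs, the operation is to shift every letter 3 places backward in the alphabet (wrapping around), then flip the case of every letter.
"SVIBraNT" → "PSFYoxKQ" → "psfyOXkq".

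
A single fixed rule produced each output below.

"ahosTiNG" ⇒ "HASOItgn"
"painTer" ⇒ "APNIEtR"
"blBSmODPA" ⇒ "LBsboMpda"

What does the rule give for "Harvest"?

Rule — swap each adjacent pair of characters (1↔2, 3↔4, ...), then flip the case of every letter.
"Harvest" → "aHvrset" → "AhVRSET".

AhVRSET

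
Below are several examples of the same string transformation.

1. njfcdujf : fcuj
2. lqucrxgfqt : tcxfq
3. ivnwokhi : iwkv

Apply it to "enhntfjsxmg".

mnfsn

The rule is to keep every other character starting from the second (positions 2nd, 4th, 6th, ...), then swap the first and last characters.
Starting from "enhntfjsxmg": after the first operation, "nnfsm"; after the second, "mnfsn".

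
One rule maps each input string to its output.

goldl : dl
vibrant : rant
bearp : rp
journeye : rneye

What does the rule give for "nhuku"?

What's happening: delete the first 3 characters.
For "nhuku" the result is "ku".

ku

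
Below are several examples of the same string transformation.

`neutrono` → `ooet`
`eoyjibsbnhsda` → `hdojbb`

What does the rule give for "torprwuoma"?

oaopw

Rule — keep every other character starting from the second (positions 2nd, 4th, 6th, ...), then move the last 2 characters to the front (rotate right by 2).
Doing the same to "torprwuoma": "oaopw".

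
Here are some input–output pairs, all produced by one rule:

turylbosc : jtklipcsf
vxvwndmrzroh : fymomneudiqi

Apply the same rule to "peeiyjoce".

The pattern: shift every letter 9 places backward in the alphabet (wrapping around), then move the last 2 characters to the front (rotate right by 2).
For "peeiyjoce", step one produces "gvvzpaftv"; step two turns that into "tvgvvzpaf".

tvgvvzpaf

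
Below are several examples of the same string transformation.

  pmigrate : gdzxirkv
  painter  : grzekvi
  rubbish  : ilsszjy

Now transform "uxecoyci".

lovtfptz

The pattern: shift every letter 9 places backward in the alphabet (wrapping around).
So "uxecoyci" becomes "lovtfptz".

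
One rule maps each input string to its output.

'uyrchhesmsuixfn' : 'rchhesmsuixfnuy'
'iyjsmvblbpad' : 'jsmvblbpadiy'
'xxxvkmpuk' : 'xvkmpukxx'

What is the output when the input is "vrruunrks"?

ruunrksvr

Each output is the input with this applied: move the first 2 characters to the end (rotate left by 2).
On "vrruunrks" that produces "ruunrksvr".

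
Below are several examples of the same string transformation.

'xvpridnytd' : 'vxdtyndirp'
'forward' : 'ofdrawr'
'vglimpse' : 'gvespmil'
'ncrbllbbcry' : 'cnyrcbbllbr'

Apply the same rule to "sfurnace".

The rule is to move the first 2 characters to the end (rotate left by 2), then reverse the string.
On "sfurnace": the first step gives "urnacesf", and the second then gives "fsecanru".

fsecanru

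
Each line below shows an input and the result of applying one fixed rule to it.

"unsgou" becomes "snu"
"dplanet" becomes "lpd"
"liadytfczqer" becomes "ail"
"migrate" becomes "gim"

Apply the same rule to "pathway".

tap

The rule is to reverse the string, then keep only the last 3 characters.
"pathway" → "tap".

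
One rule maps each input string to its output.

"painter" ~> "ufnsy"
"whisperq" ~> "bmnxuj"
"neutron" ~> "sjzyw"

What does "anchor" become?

fshm

Rule — shift every letter 5 places forward in the alphabet (wrapping around), then delete the last 2 characters.
On "anchor": the first step gives "fshmtw", and the second then gives "fshm".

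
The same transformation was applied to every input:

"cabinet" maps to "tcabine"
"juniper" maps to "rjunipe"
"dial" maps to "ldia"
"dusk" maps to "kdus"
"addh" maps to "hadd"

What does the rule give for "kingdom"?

mkingdo

Looking at the pairs, the operation is to move the last character to the front.
So "kingdom" becomes "mkingdo".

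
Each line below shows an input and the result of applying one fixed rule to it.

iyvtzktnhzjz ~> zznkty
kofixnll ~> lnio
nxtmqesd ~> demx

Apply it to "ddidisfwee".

The pattern: keep every other character starting from the second (positions 2nd, 4th, 6th, ...), then reverse the string.
On "ddidisfwee": the first step gives "ddswe", and the second then gives "ewsdd".
(Check on "kofixnll": → "oinl" → "lnio" ✓)

ewsdd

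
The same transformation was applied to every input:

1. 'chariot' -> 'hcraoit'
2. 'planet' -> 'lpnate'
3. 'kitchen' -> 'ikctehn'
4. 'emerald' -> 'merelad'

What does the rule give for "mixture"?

The transformation: swap each adjacent pair of characters (1↔2, 3↔4, ...).
On "mixture" that produces "imtxrue".

imtxrue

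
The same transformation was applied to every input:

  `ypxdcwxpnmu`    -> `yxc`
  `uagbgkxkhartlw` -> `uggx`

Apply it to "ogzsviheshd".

ozv

The pattern: keep every other character starting from the first (positions 1st, 3rd, 5th, ...), then delete the last 3 characters.
On "ogzsviheshd" that produces "ozv".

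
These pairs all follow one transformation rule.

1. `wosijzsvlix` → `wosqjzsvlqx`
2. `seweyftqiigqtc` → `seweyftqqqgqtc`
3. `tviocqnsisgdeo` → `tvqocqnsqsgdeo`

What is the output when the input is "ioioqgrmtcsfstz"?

qoqoqgrmtcsfstz

Rule — replace every "i" with "q".
For "ioioqgrmtcsfstz" the result is "qoqoqgrmtcsfstz".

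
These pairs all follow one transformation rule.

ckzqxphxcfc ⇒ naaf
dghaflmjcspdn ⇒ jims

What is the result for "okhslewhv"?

Rule — keep one character in every 3, starting at position 2 (positions 2nd, 5th, 8th, ...), then shift every letter 3 places forward in the alphabet (wrapping around).
For "okhslewhv" the result is "nok".

nok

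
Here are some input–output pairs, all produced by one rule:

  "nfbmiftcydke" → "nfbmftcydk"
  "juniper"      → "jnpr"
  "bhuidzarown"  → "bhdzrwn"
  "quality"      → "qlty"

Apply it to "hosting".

What's happening: remove every vowel.
Applying that to "hosting" gives "hstng".

hstng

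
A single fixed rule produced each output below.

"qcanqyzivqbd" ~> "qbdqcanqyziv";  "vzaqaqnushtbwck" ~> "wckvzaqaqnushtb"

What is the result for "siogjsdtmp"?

tmpsiogjsd

The transformation: move the last 3 characters to the front (rotate right by 3).
Applying that to "siogjsdtmp" gives "tmpsiogjsd".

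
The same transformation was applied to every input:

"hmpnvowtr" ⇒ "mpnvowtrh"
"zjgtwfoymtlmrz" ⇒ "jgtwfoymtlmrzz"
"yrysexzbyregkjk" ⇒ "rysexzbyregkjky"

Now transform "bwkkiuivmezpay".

wkkiuivmezpayb

Each output is the input with this applied: move the first character to the end.
So "bwkkiuivmezpay" becomes "wkkiuivmezpayb".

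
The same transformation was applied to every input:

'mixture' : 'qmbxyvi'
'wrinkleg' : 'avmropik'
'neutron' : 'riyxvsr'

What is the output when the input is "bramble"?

fveqfpi

What's happening: shift every letter 4 places forward in the alphabet (wrapping around).
So "bramble" becomes "fveqfpi".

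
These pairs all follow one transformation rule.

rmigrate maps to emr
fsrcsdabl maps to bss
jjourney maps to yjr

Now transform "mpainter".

Rule — keep one character in every 3, starting at position 2 (positions 2nd, 5th, 8th, ...), then move the last character to the front.
Applying both steps to "mpainter": "pnr", then "rpn".

rpn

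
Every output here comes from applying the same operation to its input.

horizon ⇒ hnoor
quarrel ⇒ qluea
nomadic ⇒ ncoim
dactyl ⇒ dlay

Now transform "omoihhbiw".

owmiobi

The transformation: take characters alternately from the front and the back (1st, last, 2nd, 2nd-last, ...), then delete the last 2 characters.
For "omoihhbiw", step one produces "owmiobihh"; step two turns that into "owmiobi".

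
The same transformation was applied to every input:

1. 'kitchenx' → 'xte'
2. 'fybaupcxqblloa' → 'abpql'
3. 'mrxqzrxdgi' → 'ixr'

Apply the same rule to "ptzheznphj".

In each case the input is transformed by: move the last 2 characters to the front (rotate right by 2), then keep one character in every 3, starting at position 2 (positions 2nd, 5th, 8th, ...).
Working it through for "ptzheznphj": intermediate "hjptzheznp", final "jzz".

jzz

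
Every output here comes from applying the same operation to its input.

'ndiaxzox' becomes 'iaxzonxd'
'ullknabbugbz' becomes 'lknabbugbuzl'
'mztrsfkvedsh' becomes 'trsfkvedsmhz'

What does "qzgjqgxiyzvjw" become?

gjqgxiyzvjqwz

Rule — swap the first and last characters, then move the first 2 characters to the end (rotate left by 2).
For "qzgjqgxiyzvjw", step one produces "wzgjqgxiyzvjq"; step two turns that into "gjqgxiyzvjqwz".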